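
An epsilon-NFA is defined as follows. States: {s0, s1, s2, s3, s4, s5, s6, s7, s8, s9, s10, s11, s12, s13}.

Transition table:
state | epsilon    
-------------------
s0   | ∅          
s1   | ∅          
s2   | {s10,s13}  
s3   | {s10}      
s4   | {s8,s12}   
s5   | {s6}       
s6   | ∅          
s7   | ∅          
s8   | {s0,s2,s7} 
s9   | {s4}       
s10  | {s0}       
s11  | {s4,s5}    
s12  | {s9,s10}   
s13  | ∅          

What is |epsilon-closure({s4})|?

Start with {s4}.
From s4 via epsilon: add s8, s12.
From s8 via epsilon: add s0, s2, s7.
From s12 via epsilon: add s9, s10.
From s2 via epsilon: add s13.
epsilon-closure = {s0, s2, s4, s7, s8, s9, s10, s12, s13}, which has 9 states.

9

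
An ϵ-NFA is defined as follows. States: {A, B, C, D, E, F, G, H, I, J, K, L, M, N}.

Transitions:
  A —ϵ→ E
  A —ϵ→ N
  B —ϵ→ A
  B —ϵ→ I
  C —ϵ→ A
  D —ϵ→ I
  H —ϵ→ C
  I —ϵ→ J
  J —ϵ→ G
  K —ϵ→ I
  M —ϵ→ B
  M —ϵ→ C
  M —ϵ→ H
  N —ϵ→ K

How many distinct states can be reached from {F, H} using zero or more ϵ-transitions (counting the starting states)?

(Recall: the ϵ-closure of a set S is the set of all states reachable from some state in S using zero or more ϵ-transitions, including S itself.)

Start with {F, H}.
From H via ϵ: add C.
From C via ϵ: add A.
From A via ϵ: add E, N.
From N via ϵ: add K.
From K via ϵ: add I.
From I via ϵ: add J.
From J via ϵ: add G.
ϵ-closure = {A, C, E, F, G, H, I, J, K, N}, which has 10 states.

10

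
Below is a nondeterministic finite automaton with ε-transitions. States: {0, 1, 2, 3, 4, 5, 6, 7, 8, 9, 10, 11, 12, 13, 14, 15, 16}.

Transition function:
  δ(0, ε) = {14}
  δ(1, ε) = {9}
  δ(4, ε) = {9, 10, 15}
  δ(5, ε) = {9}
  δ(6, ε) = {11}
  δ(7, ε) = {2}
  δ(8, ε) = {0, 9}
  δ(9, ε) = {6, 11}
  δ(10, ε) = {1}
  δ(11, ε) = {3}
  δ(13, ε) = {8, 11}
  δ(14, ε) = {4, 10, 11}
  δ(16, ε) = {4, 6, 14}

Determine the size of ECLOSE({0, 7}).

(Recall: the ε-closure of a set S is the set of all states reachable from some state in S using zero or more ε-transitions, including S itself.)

12

Start with {0, 7}.
From 0 via ε: add 14.
From 7 via ε: add 2.
From 14 via ε: add 4, 10, 11.
From 4 via ε: add 9, 15.
From 10 via ε: add 1.
From 11 via ε: add 3.
From 9 via ε: add 6.
ε-closure = {0, 1, 2, 3, 4, 6, 7, 9, 10, 11, 14, 15}, which has 12 states.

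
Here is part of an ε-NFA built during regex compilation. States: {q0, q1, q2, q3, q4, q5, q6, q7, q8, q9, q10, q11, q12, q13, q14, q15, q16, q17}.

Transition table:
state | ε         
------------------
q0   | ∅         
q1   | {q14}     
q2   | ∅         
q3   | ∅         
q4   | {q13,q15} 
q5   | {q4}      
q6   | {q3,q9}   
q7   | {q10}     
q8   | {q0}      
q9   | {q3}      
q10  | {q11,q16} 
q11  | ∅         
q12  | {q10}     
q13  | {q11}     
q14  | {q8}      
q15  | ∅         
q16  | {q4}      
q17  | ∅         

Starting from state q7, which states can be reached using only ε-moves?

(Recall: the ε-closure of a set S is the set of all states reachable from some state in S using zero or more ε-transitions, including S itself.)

{q4, q7, q10, q11, q13, q15, q16}

Start with {q7}.
From q7 via ε: add q10.
From q10 via ε: add q11, q16.
From q16 via ε: add q4.
From q4 via ε: add q13, q15.
No new states can be added; the closed set is {q4, q7, q10, q11, q13, q15, q16}.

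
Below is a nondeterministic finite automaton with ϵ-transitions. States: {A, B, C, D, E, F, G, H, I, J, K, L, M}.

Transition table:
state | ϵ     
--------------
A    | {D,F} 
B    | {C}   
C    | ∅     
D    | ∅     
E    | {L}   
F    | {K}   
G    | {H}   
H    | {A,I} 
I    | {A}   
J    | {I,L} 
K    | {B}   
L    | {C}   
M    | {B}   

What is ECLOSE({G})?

Start with {G}.
From G via ϵ: add H.
From H via ϵ: add A, I.
From A via ϵ: add D, F.
From F via ϵ: add K.
From K via ϵ: add B.
From B via ϵ: add C.
No new states can be added; the closed set is {A, B, C, D, F, G, H, I, K}.

{A, B, C, D, F, G, H, I, K}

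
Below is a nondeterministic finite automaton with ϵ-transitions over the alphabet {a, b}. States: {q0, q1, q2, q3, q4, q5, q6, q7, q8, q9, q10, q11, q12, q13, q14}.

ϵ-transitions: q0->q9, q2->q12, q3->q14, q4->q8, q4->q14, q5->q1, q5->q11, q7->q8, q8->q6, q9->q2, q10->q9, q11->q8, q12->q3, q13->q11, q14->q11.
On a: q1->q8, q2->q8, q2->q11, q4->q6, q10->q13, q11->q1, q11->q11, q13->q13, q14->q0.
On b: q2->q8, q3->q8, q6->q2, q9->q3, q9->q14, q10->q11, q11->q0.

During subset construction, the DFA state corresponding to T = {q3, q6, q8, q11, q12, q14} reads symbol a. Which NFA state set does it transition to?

q11 on a → {q1, q11}.
q14 on a → {q0}.
No a-transition from q3, q6, q8, q12.
Union after reading a: {q0, q1, q11}.
Now take the ϵ-closure:
From q0 via ϵ: add q9.
From q11 via ϵ: add q8.
From q8 via ϵ: add q6.
From q9 via ϵ: add q2.
From q2 via ϵ: add q12.
From q12 via ϵ: add q3.
From q3 via ϵ: add q14.
No new states can be added; the closed set is {q0, q1, q2, q3, q6, q8, q9, q11, q12, q14}.

{q0, q1, q2, q3, q6, q8, q9, q11, q12, q14}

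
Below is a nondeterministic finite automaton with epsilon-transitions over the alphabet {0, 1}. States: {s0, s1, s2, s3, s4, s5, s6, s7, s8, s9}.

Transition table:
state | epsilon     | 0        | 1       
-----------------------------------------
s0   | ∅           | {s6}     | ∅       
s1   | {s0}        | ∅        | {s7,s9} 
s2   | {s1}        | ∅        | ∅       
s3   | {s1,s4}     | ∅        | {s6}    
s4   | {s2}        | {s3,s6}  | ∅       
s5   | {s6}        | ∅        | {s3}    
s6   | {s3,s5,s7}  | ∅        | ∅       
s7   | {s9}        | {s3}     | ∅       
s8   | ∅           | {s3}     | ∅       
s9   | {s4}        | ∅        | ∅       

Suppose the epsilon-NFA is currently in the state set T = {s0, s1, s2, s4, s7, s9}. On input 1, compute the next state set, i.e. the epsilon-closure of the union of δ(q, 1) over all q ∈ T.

s1 on 1 → {s7, s9}.
No 1-transition from s0, s2, s4, s7, s9.
Union after reading 1: {s7, s9}.
Now take the epsilon-closure:
From s9 via epsilon: add s4.
From s4 via epsilon: add s2.
From s2 via epsilon: add s1.
From s1 via epsilon: add s0.
No new states can be added; the closed set is {s0, s1, s2, s4, s7, s9}.

{s0, s1, s2, s4, s7, s9}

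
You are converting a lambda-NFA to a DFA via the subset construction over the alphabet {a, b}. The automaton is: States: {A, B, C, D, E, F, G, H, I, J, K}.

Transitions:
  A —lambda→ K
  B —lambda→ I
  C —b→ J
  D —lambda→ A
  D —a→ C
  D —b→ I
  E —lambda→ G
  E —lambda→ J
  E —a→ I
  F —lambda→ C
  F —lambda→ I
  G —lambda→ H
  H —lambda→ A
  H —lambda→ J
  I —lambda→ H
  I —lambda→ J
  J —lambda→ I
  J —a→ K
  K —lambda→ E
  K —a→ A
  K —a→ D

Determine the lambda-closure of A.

{A, E, G, H, I, J, K}

Start with {A}.
From A via lambda: add K.
From K via lambda: add E.
From E via lambda: add G, J.
From G via lambda: add H.
From J via lambda: add I.
No new states can be added; the closed set is {A, E, G, H, I, J, K}.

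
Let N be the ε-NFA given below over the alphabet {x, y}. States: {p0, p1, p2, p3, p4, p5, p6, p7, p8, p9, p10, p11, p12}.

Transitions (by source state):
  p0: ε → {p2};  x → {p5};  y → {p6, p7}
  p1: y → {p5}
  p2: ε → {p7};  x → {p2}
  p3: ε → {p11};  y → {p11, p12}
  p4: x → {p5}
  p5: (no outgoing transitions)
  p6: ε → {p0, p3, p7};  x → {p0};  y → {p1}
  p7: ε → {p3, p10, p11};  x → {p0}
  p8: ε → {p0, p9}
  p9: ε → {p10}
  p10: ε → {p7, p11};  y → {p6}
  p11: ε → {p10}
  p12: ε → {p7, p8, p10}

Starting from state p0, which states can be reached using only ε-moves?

{p0, p2, p3, p7, p10, p11}

Start with {p0}.
From p0 via ε: add p2.
From p2 via ε: add p7.
From p7 via ε: add p3, p10, p11.
No new states can be added; the closed set is {p0, p2, p3, p7, p10, p11}.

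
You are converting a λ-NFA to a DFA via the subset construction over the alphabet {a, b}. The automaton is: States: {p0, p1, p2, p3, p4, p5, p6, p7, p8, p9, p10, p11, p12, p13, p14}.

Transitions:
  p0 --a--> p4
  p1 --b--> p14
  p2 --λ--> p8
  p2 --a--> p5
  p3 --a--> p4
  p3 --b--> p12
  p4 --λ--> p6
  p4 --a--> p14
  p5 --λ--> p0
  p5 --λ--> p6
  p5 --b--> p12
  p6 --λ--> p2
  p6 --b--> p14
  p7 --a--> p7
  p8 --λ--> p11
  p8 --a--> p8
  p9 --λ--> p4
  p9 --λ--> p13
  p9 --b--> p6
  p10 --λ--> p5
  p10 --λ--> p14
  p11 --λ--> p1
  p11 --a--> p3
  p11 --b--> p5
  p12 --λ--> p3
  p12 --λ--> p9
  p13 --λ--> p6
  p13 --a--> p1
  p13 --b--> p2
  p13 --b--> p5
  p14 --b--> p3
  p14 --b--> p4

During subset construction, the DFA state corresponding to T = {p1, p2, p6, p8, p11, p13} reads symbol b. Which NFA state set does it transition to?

p1 on b → {p14}.
p6 on b → {p14}.
p11 on b → {p5}.
p13 on b → {p2, p5}.
No b-transition from p2, p8.
Union after reading b: {p2, p5, p14}.
Now take the λ-closure:
From p2 via λ: add p8.
From p5 via λ: add p0, p6.
From p8 via λ: add p11.
From p11 via λ: add p1.
No new states can be added; the closed set is {p0, p1, p2, p5, p6, p8, p11, p14}.

{p0, p1, p2, p5, p6, p8, p11, p14}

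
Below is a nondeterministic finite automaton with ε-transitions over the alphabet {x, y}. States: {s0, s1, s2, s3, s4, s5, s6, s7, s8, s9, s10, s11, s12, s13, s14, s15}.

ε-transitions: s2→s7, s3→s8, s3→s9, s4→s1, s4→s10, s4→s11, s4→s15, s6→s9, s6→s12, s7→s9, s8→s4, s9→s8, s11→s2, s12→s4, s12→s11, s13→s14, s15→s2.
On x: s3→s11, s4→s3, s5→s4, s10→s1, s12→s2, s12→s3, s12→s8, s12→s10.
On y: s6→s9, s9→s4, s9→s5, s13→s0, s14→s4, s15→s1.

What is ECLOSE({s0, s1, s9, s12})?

Start with {s0, s1, s9, s12}.
From s9 via ε: add s8.
From s12 via ε: add s4, s11.
From s4 via ε: add s10, s15.
From s11 via ε: add s2.
From s2 via ε: add s7.
No new states can be added; the closed set is {s0, s1, s2, s4, s7, s8, s9, s10, s11, s12, s15}.

{s0, s1, s2, s4, s7, s8, s9, s10, s11, s12, s15}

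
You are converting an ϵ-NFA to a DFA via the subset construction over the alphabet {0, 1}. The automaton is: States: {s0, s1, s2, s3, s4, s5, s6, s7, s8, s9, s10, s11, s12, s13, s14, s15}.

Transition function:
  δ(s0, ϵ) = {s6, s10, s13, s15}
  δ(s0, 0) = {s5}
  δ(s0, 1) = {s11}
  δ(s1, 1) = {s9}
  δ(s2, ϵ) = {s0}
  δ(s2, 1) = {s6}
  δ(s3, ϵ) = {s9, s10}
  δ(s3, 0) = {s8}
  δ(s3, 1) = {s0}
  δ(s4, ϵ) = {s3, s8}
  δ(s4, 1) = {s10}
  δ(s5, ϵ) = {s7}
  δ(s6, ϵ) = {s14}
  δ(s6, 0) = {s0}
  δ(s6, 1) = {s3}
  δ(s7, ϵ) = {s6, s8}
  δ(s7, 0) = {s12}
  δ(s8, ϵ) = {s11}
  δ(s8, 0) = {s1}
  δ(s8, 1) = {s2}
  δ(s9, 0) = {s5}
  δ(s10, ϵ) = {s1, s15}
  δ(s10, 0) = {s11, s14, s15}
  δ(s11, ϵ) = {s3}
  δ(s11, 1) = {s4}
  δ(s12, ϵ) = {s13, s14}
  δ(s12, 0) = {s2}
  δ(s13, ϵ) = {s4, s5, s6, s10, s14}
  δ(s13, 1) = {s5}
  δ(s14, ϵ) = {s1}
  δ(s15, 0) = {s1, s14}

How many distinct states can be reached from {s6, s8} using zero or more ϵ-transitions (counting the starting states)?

9

Start with {s6, s8}.
From s6 via ϵ: add s14.
From s8 via ϵ: add s11.
From s11 via ϵ: add s3.
From s14 via ϵ: add s1.
From s3 via ϵ: add s9, s10.
From s10 via ϵ: add s15.
ϵ-closure = {s1, s3, s6, s8, s9, s10, s11, s14, s15}, which has 9 states.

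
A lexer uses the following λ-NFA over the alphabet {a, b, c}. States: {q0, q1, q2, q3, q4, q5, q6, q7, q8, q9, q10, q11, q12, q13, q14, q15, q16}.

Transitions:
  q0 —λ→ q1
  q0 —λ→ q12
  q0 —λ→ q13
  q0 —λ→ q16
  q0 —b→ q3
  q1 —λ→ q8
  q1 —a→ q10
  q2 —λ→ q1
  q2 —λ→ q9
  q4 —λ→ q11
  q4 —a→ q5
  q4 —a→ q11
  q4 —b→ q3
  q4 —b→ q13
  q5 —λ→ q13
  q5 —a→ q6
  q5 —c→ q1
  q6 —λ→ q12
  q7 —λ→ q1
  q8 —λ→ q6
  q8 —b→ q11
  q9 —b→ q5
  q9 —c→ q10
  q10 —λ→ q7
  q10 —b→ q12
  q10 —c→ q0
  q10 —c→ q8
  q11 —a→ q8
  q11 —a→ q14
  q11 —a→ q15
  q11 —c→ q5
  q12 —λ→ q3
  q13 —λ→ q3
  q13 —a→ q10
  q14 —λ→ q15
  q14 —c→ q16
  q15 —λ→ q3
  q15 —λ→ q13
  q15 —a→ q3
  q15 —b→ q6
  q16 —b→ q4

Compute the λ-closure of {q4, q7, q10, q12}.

Start with {q4, q7, q10, q12}.
From q4 via λ: add q11.
From q7 via λ: add q1.
From q12 via λ: add q3.
From q1 via λ: add q8.
From q8 via λ: add q6.
No new states can be added; the closed set is {q1, q3, q4, q6, q7, q8, q10, q11, q12}.

{q1, q3, q4, q6, q7, q8, q10, q11, q12}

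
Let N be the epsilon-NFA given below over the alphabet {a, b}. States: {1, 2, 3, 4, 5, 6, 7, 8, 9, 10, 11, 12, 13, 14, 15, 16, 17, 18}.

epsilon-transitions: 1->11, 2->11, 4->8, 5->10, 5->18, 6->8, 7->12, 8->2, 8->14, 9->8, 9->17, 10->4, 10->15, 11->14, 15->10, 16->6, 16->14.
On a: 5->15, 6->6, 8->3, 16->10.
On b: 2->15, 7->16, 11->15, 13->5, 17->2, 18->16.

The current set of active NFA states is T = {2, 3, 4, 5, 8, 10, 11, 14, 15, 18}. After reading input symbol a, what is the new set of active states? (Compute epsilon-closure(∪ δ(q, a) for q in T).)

5 on a → {15}.
8 on a → {3}.
No a-transition from 2, 3, 4, 10, 11, 14, 15, 18.
Union after reading a: {3, 15}.
Now take the epsilon-closure:
From 15 via epsilon: add 10.
From 10 via epsilon: add 4.
From 4 via epsilon: add 8.
From 8 via epsilon: add 2, 14.
From 2 via epsilon: add 11.
No new states can be added; the closed set is {2, 3, 4, 8, 10, 11, 14, 15}.

{2, 3, 4, 8, 10, 11, 14, 15}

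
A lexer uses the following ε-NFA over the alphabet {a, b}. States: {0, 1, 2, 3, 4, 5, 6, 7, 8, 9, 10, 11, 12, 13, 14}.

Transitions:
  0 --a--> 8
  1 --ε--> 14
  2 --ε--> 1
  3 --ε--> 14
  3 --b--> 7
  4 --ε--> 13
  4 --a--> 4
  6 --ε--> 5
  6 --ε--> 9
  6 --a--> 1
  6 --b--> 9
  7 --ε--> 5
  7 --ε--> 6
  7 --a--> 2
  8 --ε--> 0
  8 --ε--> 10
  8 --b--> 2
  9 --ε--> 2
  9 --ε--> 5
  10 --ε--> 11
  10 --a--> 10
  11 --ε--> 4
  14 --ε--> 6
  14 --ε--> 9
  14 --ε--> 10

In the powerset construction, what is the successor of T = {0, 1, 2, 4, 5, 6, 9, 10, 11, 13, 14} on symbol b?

{1, 2, 4, 5, 6, 9, 10, 11, 13, 14}

6 on b → {9}.
No b-transition from 0, 1, 2, 4, 5, 9, 10, 11, 13, 14.
Union after reading b: {9}.
Now take the ε-closure:
From 9 via ε: add 2, 5.
From 2 via ε: add 1.
From 1 via ε: add 14.
From 14 via ε: add 6, 10.
From 10 via ε: add 11.
From 11 via ε: add 4.
From 4 via ε: add 13.
No new states can be added; the closed set is {1, 2, 4, 5, 6, 9, 10, 11, 13, 14}.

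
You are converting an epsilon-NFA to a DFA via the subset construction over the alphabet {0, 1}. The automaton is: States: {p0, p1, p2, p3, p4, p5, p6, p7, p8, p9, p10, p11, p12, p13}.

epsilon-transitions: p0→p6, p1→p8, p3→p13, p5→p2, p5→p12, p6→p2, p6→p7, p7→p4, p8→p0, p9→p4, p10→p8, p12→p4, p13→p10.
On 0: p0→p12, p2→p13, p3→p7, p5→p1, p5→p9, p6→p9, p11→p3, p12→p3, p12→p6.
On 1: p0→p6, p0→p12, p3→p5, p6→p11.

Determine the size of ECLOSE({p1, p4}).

7

Start with {p1, p4}.
From p1 via epsilon: add p8.
From p8 via epsilon: add p0.
From p0 via epsilon: add p6.
From p6 via epsilon: add p2, p7.
epsilon-closure = {p0, p1, p2, p4, p6, p7, p8}, which has 7 states.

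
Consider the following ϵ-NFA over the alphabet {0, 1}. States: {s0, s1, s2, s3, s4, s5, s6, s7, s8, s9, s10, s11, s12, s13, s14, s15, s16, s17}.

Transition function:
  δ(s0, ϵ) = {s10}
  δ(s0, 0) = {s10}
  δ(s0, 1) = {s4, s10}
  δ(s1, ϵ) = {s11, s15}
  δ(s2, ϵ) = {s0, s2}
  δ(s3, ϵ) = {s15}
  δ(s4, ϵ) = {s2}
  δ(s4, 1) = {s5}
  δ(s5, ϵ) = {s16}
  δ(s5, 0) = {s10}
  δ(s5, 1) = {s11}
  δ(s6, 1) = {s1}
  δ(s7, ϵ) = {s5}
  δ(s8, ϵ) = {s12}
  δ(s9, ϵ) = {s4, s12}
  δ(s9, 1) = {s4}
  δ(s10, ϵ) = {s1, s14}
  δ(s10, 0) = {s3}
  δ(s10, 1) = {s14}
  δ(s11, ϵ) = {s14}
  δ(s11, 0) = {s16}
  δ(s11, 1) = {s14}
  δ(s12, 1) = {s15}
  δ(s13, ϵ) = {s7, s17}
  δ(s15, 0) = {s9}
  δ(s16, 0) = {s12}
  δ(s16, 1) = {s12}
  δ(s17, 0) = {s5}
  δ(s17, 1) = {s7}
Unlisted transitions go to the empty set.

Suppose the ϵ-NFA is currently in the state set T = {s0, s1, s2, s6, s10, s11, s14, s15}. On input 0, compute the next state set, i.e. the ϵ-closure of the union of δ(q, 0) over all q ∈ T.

s0 on 0 → {s10}.
s10 on 0 → {s3}.
s11 on 0 → {s16}.
s15 on 0 → {s9}.
No 0-transition from s1, s2, s6, s14.
Union after reading 0: {s3, s9, s10, s16}.
Now take the ϵ-closure:
From s3 via ϵ: add s15.
From s9 via ϵ: add s4, s12.
From s10 via ϵ: add s1, s14.
From s1 via ϵ: add s11.
From s4 via ϵ: add s2.
From s2 via ϵ: add s0.
No new states can be added; the closed set is {s0, s1, s2, s3, s4, s9, s10, s11, s12, s14, s15, s16}.

{s0, s1, s2, s3, s4, s9, s10, s11, s12, s14, s15, s16}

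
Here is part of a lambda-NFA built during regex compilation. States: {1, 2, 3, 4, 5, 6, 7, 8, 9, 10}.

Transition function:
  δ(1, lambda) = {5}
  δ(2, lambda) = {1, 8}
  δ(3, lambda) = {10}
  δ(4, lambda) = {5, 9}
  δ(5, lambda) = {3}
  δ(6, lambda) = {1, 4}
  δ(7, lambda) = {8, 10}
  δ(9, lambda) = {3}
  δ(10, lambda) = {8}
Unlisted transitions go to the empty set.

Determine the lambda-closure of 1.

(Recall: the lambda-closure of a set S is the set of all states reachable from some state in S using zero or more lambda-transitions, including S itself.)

Start with {1}.
From 1 via lambda: add 5.
From 5 via lambda: add 3.
From 3 via lambda: add 10.
From 10 via lambda: add 8.
No new states can be added; the closed set is {1, 3, 5, 8, 10}.

{1, 3, 5, 8, 10}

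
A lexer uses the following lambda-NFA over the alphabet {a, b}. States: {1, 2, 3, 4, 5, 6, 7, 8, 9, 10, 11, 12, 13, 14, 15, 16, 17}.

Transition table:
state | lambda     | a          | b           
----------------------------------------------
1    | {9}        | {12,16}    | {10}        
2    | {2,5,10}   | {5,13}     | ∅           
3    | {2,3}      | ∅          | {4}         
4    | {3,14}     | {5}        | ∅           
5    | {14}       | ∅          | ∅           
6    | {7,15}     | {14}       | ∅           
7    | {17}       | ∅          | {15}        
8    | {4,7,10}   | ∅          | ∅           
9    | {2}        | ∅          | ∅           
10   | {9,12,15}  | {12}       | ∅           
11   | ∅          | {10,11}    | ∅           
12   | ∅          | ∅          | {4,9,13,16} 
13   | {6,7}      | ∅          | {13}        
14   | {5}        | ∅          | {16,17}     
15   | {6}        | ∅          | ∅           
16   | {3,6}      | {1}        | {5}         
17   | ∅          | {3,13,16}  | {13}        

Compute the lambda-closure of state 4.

Start with {4}.
From 4 via lambda: add 3, 14.
From 3 via lambda: add 2.
From 14 via lambda: add 5.
From 2 via lambda: add 10.
From 10 via lambda: add 9, 12, 15.
From 15 via lambda: add 6.
From 6 via lambda: add 7.
From 7 via lambda: add 17.
No new states can be added; the closed set is {2, 3, 4, 5, 6, 7, 9, 10, 12, 14, 15, 17}.

{2, 3, 4, 5, 6, 7, 9, 10, 12, 14, 15, 17}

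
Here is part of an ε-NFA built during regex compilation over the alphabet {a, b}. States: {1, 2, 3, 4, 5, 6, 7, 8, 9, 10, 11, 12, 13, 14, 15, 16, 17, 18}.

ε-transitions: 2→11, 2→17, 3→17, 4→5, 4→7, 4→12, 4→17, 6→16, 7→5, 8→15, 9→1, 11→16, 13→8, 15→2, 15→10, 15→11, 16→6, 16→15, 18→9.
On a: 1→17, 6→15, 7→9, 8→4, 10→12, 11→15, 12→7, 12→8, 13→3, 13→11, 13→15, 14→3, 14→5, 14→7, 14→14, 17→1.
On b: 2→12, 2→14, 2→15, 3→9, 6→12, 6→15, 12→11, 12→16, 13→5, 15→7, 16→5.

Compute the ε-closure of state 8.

{2, 6, 8, 10, 11, 15, 16, 17}

Start with {8}.
From 8 via ε: add 15.
From 15 via ε: add 2, 10, 11.
From 2 via ε: add 17.
From 11 via ε: add 16.
From 16 via ε: add 6.
No new states can be added; the closed set is {2, 6, 8, 10, 11, 15, 16, 17}.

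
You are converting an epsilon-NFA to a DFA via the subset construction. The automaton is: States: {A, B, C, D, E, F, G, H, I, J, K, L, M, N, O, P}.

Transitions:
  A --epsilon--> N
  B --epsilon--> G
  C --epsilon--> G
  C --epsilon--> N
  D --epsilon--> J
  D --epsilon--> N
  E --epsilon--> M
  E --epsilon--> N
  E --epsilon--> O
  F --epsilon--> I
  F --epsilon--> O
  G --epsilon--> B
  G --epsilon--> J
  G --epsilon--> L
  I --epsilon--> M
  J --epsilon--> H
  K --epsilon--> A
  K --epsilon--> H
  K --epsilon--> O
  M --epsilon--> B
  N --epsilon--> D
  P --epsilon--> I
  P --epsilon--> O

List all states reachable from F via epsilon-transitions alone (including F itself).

Start with {F}.
From F via epsilon: add I, O.
From I via epsilon: add M.
From M via epsilon: add B.
From B via epsilon: add G.
From G via epsilon: add J, L.
From J via epsilon: add H.
No new states can be added; the closed set is {B, F, G, H, I, J, L, M, O}.

{B, F, G, H, I, J, L, M, O}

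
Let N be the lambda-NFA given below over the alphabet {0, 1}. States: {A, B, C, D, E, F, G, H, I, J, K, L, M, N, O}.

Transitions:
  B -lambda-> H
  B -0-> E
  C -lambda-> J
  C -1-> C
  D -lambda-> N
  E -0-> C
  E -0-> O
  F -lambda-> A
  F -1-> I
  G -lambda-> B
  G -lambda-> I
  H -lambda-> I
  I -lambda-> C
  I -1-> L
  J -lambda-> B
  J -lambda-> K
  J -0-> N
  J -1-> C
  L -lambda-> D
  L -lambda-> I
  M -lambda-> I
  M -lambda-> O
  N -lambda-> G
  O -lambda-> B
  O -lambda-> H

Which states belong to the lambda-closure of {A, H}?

{A, B, C, H, I, J, K}

Start with {A, H}.
From H via lambda: add I.
From I via lambda: add C.
From C via lambda: add J.
From J via lambda: add B, K.
No new states can be added; the closed set is {A, B, C, H, I, J, K}.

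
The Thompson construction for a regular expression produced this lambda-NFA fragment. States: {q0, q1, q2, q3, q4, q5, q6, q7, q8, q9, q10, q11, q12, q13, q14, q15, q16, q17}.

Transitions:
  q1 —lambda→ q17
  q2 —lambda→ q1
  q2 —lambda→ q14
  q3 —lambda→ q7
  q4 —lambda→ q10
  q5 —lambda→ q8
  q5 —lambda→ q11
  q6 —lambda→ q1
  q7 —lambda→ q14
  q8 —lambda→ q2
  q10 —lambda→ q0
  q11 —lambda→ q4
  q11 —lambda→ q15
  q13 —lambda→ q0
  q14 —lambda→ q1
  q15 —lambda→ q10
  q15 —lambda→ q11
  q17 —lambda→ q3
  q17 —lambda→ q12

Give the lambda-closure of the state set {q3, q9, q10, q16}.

Start with {q3, q9, q10, q16}.
From q3 via lambda: add q7.
From q10 via lambda: add q0.
From q7 via lambda: add q14.
From q14 via lambda: add q1.
From q1 via lambda: add q17.
From q17 via lambda: add q12.
No new states can be added; the closed set is {q0, q1, q3, q7, q9, q10, q12, q14, q16, q17}.

{q0, q1, q3, q7, q9, q10, q12, q14, q16, q17}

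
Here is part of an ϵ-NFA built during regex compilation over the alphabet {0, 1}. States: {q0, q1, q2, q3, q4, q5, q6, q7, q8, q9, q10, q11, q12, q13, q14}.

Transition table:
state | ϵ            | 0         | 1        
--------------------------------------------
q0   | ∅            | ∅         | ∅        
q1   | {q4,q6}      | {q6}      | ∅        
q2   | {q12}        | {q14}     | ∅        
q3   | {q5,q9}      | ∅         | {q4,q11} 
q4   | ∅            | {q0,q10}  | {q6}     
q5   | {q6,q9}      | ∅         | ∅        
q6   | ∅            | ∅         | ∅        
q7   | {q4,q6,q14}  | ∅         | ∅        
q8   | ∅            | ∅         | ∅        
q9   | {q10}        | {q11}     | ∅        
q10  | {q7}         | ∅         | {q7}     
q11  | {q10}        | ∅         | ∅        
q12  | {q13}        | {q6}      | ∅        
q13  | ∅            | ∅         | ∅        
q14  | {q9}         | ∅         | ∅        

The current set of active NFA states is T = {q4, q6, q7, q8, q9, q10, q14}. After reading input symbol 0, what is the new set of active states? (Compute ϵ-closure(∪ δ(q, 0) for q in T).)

{q0, q4, q6, q7, q9, q10, q11, q14}

q4 on 0 → {q0, q10}.
q9 on 0 → {q11}.
No 0-transition from q6, q7, q8, q10, q14.
Union after reading 0: {q0, q10, q11}.
Now take the ϵ-closure:
From q10 via ϵ: add q7.
From q7 via ϵ: add q4, q6, q14.
From q14 via ϵ: add q9.
No new states can be added; the closed set is {q0, q4, q6, q7, q9, q10, q11, q14}.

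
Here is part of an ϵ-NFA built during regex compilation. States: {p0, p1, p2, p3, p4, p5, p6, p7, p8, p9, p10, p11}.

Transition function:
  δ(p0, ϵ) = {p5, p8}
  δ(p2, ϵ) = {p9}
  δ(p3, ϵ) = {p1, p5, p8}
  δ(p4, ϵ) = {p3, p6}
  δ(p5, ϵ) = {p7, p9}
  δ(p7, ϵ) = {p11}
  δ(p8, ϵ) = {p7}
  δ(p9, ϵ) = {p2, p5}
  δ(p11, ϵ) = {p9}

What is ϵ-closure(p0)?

{p0, p2, p5, p7, p8, p9, p11}

Start with {p0}.
From p0 via ϵ: add p5, p8.
From p5 via ϵ: add p7, p9.
From p7 via ϵ: add p11.
From p9 via ϵ: add p2.
No new states can be added; the closed set is {p0, p2, p5, p7, p8, p9, p11}.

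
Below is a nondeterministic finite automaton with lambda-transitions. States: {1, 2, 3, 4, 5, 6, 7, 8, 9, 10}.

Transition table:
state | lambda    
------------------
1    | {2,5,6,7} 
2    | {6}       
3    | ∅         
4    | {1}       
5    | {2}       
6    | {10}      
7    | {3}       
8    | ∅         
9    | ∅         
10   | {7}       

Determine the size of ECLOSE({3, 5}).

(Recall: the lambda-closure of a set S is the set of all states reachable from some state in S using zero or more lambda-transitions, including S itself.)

6

Start with {3, 5}.
From 5 via lambda: add 2.
From 2 via lambda: add 6.
From 6 via lambda: add 10.
From 10 via lambda: add 7.
lambda-closure = {2, 3, 5, 6, 7, 10}, which has 6 states.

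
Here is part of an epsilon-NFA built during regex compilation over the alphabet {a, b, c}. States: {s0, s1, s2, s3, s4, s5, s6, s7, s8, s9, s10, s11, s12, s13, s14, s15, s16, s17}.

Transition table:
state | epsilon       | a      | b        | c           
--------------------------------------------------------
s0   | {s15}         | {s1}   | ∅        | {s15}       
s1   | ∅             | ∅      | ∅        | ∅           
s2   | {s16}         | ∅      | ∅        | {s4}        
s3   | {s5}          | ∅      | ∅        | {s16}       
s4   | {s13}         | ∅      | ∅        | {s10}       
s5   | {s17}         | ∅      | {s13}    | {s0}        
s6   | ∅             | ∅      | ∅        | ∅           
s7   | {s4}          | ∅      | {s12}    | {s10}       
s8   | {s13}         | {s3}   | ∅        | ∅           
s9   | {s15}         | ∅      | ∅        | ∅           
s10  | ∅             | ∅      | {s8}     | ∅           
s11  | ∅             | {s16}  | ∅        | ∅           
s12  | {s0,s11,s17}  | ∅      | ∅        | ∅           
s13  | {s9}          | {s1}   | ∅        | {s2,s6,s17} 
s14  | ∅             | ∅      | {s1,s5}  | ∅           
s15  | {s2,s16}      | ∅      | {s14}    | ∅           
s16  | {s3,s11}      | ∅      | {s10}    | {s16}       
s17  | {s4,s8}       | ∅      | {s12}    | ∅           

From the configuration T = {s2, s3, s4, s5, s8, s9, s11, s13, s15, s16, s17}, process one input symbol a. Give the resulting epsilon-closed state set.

s8 on a → {s3}.
s11 on a → {s16}.
s13 on a → {s1}.
No a-transition from s2, s3, s4, s5, s9, s15, s16, s17.
Union after reading a: {s1, s3, s16}.
Now take the epsilon-closure:
From s3 via epsilon: add s5.
From s16 via epsilon: add s11.
From s5 via epsilon: add s17.
From s17 via epsilon: add s4, s8.
From s4 via epsilon: add s13.
From s13 via epsilon: add s9.
From s9 via epsilon: add s15.
From s15 via epsilon: add s2.
No new states can be added; the closed set is {s1, s2, s3, s4, s5, s8, s9, s11, s13, s15, s16, s17}.

{s1, s2, s3, s4, s5, s8, s9, s11, s13, s15, s16, s17}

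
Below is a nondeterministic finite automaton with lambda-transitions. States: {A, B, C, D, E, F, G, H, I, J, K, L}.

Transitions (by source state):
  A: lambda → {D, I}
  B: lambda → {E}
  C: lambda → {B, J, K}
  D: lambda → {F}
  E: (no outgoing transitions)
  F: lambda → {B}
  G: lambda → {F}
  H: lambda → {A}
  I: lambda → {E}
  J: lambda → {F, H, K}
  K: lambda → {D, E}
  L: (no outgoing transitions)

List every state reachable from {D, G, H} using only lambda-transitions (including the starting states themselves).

Start with {D, G, H}.
From D via lambda: add F.
From H via lambda: add A.
From A via lambda: add I.
From F via lambda: add B.
From B via lambda: add E.
No new states can be added; the closed set is {A, B, D, E, F, G, H, I}.

{A, B, D, E, F, G, H, I}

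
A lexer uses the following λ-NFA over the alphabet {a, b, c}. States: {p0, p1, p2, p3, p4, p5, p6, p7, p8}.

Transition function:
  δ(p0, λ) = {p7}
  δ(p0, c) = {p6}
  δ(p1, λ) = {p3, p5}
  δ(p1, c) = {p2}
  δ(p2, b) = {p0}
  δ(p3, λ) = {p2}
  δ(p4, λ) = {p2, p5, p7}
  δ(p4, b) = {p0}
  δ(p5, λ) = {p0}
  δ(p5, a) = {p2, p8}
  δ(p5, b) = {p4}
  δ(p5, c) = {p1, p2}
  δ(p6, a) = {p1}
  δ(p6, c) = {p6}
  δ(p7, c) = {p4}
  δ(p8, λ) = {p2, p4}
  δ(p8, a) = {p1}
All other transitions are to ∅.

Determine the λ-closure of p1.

{p0, p1, p2, p3, p5, p7}

Start with {p1}.
From p1 via λ: add p3, p5.
From p3 via λ: add p2.
From p5 via λ: add p0.
From p0 via λ: add p7.
No new states can be added; the closed set is {p0, p1, p2, p3, p5, p7}.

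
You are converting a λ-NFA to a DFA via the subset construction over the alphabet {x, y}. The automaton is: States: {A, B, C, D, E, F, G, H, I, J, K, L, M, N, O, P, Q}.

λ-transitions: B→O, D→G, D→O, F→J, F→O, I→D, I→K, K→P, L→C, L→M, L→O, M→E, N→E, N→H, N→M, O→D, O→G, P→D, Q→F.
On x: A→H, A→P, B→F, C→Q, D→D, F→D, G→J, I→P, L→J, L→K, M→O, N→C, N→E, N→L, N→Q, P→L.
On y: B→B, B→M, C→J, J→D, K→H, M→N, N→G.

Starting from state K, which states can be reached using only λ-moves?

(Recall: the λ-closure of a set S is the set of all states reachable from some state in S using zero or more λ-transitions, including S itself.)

Start with {K}.
From K via λ: add P.
From P via λ: add D.
From D via λ: add G, O.
No new states can be added; the closed set is {D, G, K, O, P}.

{D, G, K, O, P}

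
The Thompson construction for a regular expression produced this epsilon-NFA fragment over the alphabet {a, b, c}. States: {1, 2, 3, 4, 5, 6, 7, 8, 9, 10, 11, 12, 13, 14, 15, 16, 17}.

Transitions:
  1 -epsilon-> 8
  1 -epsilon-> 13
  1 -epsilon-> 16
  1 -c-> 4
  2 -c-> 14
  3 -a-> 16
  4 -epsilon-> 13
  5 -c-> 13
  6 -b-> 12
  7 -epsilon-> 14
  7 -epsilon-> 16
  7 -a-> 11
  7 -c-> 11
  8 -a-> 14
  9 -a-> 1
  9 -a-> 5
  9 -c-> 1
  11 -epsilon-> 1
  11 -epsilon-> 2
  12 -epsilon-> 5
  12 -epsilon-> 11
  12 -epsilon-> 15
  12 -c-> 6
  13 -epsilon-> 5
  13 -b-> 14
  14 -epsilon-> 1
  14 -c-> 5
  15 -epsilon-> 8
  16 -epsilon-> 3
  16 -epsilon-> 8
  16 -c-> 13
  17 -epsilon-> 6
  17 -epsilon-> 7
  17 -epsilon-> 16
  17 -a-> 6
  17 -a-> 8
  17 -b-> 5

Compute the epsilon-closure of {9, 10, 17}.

{1, 3, 5, 6, 7, 8, 9, 10, 13, 14, 16, 17}

Start with {9, 10, 17}.
From 17 via epsilon: add 6, 7, 16.
From 7 via epsilon: add 14.
From 16 via epsilon: add 3, 8.
From 14 via epsilon: add 1.
From 1 via epsilon: add 13.
From 13 via epsilon: add 5.
No new states can be added; the closed set is {1, 3, 5, 6, 7, 8, 9, 10, 13, 14, 16, 17}.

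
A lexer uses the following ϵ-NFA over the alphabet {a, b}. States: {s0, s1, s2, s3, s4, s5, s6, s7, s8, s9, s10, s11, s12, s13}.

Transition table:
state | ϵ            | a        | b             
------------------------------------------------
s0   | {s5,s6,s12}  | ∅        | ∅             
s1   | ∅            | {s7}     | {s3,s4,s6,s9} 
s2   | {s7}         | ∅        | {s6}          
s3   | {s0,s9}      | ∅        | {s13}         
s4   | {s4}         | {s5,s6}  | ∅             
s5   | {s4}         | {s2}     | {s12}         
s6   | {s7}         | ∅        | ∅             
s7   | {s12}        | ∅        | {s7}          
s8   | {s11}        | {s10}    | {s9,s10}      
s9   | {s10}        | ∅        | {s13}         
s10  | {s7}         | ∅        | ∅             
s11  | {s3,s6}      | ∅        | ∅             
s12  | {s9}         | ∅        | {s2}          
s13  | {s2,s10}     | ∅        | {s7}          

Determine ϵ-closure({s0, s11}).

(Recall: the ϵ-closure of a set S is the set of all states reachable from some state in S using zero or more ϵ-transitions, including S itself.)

{s0, s3, s4, s5, s6, s7, s9, s10, s11, s12}

Start with {s0, s11}.
From s0 via ϵ: add s5, s6, s12.
From s11 via ϵ: add s3.
From s3 via ϵ: add s9.
From s5 via ϵ: add s4.
From s6 via ϵ: add s7.
From s9 via ϵ: add s10.
No new states can be added; the closed set is {s0, s3, s4, s5, s6, s7, s9, s10, s11, s12}.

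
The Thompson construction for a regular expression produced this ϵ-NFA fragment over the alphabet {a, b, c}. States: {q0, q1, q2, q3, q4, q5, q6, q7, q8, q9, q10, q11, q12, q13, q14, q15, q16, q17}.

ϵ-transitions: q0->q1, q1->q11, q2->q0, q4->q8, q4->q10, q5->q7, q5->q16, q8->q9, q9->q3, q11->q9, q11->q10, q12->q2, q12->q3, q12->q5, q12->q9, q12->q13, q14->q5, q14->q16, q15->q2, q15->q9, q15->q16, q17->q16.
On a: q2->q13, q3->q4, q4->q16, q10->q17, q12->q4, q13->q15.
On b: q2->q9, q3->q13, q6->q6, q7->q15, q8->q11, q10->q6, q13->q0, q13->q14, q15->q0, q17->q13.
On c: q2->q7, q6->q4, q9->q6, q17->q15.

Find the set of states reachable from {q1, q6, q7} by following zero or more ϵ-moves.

Start with {q1, q6, q7}.
From q1 via ϵ: add q11.
From q11 via ϵ: add q9, q10.
From q9 via ϵ: add q3.
No new states can be added; the closed set is {q1, q3, q6, q7, q9, q10, q11}.

{q1, q3, q6, q7, q9, q10, q11}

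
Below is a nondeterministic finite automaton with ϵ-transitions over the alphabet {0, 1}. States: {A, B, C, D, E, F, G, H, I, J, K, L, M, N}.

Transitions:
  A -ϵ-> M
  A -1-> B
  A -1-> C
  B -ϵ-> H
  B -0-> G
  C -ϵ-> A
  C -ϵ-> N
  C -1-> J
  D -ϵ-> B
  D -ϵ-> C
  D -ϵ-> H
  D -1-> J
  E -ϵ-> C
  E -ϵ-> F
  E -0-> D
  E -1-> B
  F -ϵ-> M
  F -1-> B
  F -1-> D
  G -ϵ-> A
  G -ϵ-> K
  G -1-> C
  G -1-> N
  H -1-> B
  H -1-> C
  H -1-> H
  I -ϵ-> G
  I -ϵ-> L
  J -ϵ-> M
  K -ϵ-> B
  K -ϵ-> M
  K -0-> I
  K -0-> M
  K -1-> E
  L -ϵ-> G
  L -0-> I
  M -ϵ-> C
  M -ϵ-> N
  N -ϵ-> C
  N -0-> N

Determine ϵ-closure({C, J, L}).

Start with {C, J, L}.
From C via ϵ: add A, N.
From J via ϵ: add M.
From L via ϵ: add G.
From G via ϵ: add K.
From K via ϵ: add B.
From B via ϵ: add H.
No new states can be added; the closed set is {A, B, C, G, H, J, K, L, M, N}.

{A, B, C, G, H, J, K, L, M, N}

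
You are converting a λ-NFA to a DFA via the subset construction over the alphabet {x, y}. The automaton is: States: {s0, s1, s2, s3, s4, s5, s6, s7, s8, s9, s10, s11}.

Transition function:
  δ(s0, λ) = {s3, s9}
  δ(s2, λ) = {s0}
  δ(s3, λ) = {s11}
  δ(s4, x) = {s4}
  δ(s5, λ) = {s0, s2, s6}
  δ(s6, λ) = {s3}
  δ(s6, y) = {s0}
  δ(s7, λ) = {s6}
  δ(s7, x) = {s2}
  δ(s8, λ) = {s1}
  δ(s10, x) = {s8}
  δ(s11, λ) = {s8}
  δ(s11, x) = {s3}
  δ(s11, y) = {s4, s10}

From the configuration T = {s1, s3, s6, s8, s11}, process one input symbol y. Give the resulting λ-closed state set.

{s0, s1, s3, s4, s8, s9, s10, s11}

s6 on y → {s0}.
s11 on y → {s4, s10}.
No y-transition from s1, s3, s8.
Union after reading y: {s0, s4, s10}.
Now take the λ-closure:
From s0 via λ: add s3, s9.
From s3 via λ: add s11.
From s11 via λ: add s8.
From s8 via λ: add s1.
No new states can be added; the closed set is {s0, s1, s3, s4, s8, s9, s10, s11}.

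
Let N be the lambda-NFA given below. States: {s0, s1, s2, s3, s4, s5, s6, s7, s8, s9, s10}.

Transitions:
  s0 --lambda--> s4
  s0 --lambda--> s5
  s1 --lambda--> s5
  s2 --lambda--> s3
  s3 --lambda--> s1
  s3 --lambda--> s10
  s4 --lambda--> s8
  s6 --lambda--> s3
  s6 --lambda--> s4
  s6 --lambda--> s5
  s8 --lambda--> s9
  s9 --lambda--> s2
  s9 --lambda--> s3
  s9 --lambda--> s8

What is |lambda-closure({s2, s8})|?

7

Start with {s2, s8}.
From s2 via lambda: add s3.
From s8 via lambda: add s9.
From s3 via lambda: add s1, s10.
From s1 via lambda: add s5.
lambda-closure = {s1, s2, s3, s5, s8, s9, s10}, which has 7 states.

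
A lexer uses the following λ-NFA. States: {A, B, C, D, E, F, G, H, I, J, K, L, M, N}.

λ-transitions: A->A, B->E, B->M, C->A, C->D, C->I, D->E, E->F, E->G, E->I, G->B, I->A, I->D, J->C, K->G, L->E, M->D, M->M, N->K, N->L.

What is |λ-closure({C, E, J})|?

10

Start with {C, E, J}.
From C via λ: add A, D, I.
From E via λ: add F, G.
From G via λ: add B.
From B via λ: add M.
λ-closure = {A, B, C, D, E, F, G, I, J, M}, which has 10 states.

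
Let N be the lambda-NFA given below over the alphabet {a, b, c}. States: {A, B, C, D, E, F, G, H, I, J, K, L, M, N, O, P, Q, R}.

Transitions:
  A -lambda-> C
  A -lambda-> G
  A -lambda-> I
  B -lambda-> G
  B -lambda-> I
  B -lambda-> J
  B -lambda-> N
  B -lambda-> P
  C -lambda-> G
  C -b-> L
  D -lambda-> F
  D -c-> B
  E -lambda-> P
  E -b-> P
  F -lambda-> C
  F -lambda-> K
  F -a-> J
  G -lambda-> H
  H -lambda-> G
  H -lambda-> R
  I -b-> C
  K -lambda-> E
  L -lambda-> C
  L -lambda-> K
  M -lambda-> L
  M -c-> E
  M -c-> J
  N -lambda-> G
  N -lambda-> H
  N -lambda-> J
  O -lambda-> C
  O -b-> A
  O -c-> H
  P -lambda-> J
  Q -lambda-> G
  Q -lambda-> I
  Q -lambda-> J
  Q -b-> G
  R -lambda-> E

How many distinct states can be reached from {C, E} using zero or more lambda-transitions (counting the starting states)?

Start with {C, E}.
From C via lambda: add G.
From E via lambda: add P.
From G via lambda: add H.
From P via lambda: add J.
From H via lambda: add R.
lambda-closure = {C, E, G, H, J, P, R}, which has 7 states.

7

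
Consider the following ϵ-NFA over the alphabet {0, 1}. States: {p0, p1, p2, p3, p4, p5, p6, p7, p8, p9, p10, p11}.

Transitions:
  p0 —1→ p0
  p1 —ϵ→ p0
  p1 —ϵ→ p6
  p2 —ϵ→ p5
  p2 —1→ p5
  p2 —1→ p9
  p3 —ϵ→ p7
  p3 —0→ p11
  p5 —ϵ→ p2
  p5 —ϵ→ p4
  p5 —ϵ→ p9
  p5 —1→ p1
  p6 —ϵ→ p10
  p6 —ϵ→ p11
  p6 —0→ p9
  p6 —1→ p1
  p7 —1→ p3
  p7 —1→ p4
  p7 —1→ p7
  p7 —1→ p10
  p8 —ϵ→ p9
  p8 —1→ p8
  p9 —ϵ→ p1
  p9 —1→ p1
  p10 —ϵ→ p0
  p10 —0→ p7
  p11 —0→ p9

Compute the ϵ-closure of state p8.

Start with {p8}.
From p8 via ϵ: add p9.
From p9 via ϵ: add p1.
From p1 via ϵ: add p0, p6.
From p6 via ϵ: add p10, p11.
No new states can be added; the closed set is {p0, p1, p6, p8, p9, p10, p11}.

{p0, p1, p6, p8, p9, p10, p11}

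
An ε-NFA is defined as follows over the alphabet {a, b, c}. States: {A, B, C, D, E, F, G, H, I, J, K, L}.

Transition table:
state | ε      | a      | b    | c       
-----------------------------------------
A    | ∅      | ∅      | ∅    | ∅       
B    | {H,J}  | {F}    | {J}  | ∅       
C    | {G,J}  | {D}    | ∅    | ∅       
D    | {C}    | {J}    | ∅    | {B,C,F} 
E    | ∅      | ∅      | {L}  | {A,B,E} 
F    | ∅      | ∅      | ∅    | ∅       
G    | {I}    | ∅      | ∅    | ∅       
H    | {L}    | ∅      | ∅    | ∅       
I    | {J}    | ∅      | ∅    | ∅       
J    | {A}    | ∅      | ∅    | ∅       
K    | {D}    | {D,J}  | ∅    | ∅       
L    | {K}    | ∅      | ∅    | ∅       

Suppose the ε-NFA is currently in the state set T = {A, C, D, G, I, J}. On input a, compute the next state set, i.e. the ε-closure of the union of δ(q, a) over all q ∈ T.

C on a → {D}.
D on a → {J}.
No a-transition from A, G, I, J.
Union after reading a: {D, J}.
Now take the ε-closure:
From D via ε: add C.
From J via ε: add A.
From C via ε: add G.
From G via ε: add I.
No new states can be added; the closed set is {A, C, D, G, I, J}.

{A, C, D, G, I, J}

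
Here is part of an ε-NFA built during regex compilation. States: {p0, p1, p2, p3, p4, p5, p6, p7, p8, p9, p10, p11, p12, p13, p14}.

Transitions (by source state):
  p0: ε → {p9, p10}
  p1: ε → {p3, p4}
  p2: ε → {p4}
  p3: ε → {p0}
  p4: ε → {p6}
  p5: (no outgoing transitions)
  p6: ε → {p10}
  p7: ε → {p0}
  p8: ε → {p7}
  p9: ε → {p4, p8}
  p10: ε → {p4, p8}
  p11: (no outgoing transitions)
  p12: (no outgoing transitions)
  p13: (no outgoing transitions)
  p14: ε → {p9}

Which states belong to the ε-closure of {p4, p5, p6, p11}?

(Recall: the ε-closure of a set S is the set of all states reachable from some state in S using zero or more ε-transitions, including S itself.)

Start with {p4, p5, p6, p11}.
From p6 via ε: add p10.
From p10 via ε: add p8.
From p8 via ε: add p7.
From p7 via ε: add p0.
From p0 via ε: add p9.
No new states can be added; the closed set is {p0, p4, p5, p6, p7, p8, p9, p10, p11}.

{p0, p4, p5, p6, p7, p8, p9, p10, p11}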